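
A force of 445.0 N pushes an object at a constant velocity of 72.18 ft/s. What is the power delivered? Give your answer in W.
P = Fv = 445 N × 22 m/s = 9790 W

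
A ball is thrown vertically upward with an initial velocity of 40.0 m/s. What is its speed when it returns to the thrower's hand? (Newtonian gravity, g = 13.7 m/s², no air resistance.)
By conservation of energy, the ball returns at the same speed = 40.0 m/s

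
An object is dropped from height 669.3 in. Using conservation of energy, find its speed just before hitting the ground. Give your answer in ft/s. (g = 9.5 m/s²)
mgh = ½mv² → v = √(2gh) = √(2×9.5×17) = 17.97 m/s = 58.96 ft/s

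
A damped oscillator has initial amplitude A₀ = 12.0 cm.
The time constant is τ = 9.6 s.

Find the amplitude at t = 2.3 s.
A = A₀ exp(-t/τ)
A = A₀ exp(−t/τ) = 12.0×exp(−2.3/9.6) = 9.443 cm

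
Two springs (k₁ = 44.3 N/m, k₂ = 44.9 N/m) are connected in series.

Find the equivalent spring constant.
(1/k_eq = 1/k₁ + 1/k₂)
1/k_eq = 1/44.3 + 1/44.9 = 0.044845; k_eq = 22.3 N/m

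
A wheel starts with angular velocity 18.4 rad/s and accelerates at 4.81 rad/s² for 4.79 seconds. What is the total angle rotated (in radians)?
θ = ω₀t + ½αt² = 18.4×4.79 + ½×4.81×4.79² = 143.32 rad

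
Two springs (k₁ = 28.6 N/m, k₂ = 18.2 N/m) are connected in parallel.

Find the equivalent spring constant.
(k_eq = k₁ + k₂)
k_eq = k₁ + k₂ = 28.6 + 18.2 = 46.8 N/m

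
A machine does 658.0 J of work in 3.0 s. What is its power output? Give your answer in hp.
P = W/t = 658 J / 3 s = 219.3 W = 0.2941 hp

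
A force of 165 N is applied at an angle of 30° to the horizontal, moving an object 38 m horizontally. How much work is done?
W = Fd cosθ = 165×38×cos(30°) = 5430.0 J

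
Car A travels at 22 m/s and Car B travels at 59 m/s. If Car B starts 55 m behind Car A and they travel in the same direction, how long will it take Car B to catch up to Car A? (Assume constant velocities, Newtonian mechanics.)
Relative speed: v_rel = 59 - 22 = 37 m/s
Time to catch: t = d₀/v_rel = 55/37 = 1.49 s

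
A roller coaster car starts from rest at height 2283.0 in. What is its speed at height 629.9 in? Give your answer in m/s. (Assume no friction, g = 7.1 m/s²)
mgh₁ = ½mv₂² + mgh₂ → v₂ = √(2g(h₁−h₂)) = √(2×7.1×(57.99−16)) = 24.42 m/s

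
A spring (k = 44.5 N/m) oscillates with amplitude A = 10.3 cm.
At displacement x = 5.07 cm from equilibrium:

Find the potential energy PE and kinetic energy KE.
E_total = ½kA² = ½×44.5×(0.103)² = 0.2361 J
PE = ½kx² = ½×44.5×(0.0507)² = 0.05719 J
KE = E_total − PE = 0.1789 J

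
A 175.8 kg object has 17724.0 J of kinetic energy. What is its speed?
KE = ½mv² → v = √(2KE/m) = √(2×17724.0/175.8) = 14.2 m/s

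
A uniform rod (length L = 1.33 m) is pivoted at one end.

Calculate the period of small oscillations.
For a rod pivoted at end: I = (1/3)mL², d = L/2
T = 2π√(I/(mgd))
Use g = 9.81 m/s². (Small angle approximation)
I/m = (1/3)L² = 0.5896 m²; d = L/2 = 0.665 m
T = 2π√(I/(mgd)) = 2π√(0.5896/(9.81×0.665)) = 1.889 s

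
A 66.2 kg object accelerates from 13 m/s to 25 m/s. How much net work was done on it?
W_net = ΔKE = ½m(v₂² − v₁²) = ½×66.2×(25² − 13²) = 15093.6 J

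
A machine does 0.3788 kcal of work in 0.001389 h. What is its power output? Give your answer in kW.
P = W/t = 1585 J / 5 s = 317 W = 0.317 kW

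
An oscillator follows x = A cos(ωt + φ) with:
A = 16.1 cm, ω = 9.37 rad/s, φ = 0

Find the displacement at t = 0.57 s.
x = A cos(ωt + φ) = 16.1×cos(9.37×0.57 + 0) = 9.466 cm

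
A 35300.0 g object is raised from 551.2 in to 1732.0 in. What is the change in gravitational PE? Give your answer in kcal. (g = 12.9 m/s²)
ΔPE = mg(h₂ − h₁) = 35.3 kg × 12.9 m/s² × (43.99 − 14) m = 1.366e+04 J = 3.264 kcal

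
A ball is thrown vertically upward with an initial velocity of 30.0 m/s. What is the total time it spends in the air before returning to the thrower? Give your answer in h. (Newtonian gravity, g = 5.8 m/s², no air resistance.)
t_total = 2v₀/g (with unit conversion) = 0.002874 h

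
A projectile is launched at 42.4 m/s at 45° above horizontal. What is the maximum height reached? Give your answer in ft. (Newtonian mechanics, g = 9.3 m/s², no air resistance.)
H = v₀²sin²(θ)/(2g) (with unit conversion) = 158.6 ft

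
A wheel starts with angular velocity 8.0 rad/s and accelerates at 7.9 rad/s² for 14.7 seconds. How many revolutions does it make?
θ = ω₀t + ½αt² = 8.0×14.7 + ½×7.9×14.7² = 971.16 rad
Revolutions = θ/(2π) = 971.16/(2π) = 154.56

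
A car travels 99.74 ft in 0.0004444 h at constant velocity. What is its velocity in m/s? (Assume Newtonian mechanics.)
v = d/t (with unit conversion) = 19.0 m/s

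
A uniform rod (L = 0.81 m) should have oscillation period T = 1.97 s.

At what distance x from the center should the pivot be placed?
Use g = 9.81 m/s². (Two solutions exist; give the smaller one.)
T = 2π√((L²/12 + x²)/(gx)). Let c = T²g/(4π²) = 0.9644.
x² − cx + L²/12 = 0 → x = (c − √(c² − L²/3))/2 = 0.06049 m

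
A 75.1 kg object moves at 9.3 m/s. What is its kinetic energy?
KE = ½mv² = ½×75.1×9.3² = 3247.7 J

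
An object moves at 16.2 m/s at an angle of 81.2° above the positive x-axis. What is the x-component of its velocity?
vₓ = v cos(θ) = 16.2 × cos(81.2°) = 2.48 m/s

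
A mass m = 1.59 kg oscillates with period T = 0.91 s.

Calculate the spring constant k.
T = 2π√(m/k) → k = m(2π/T)² = 1.59×(2π/0.91)² = 75.8 N/m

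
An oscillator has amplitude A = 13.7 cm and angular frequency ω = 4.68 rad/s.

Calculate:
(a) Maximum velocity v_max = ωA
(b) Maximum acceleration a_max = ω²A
v_max = ωA = 4.68×0.137 = 0.6412 m/s
a_max = ω²A = 4.68²×0.137 = 3.001 m/s²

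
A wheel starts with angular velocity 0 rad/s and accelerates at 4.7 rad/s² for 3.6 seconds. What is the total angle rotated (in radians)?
θ = ω₀t + ½αt² = 0×3.6 + ½×4.7×3.6² = 30.46 rad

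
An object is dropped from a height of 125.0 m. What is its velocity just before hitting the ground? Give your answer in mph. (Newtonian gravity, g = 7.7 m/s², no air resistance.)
v = √(2gh) (with unit conversion) = 98.15 mph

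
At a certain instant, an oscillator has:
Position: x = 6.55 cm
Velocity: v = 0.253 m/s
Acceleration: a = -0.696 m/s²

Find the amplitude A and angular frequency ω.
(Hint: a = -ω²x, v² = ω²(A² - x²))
a = −ω²x → ω = √(|a|/x) = √(0.696/0.0655) = 3.26 rad/s
v² = ω²(A² − x²) → A = √(x² + v²/ω²) = √(0.0655² + 0.253²/3.26²) = 0.1016 m = 10.16 cm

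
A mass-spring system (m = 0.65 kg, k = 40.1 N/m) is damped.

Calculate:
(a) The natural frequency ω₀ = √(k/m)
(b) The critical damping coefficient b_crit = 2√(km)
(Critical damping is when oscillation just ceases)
ω₀ = √(k/m) = √(40.1/0.65) = 7.854 rad/s
b_crit = 2√(km) = 2√(40.1×0.65) = 10.21 kg/s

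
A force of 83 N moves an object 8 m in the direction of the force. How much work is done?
W = Fd = 83×8 = 664.0 J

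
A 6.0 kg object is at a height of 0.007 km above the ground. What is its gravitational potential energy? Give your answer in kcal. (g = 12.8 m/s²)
PE = mgh = 6 kg × 12.8 m/s² × 7 m = 537.6 J = 0.1285 kcal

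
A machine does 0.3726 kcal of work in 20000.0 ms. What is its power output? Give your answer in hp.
P = W/t = 1559 J / 20 s = 77.95 W = 0.1045 hp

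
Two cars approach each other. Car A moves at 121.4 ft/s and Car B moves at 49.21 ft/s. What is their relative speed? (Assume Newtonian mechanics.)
v_rel = v_A + v_B = 121.4 + 49.21 = 170.6 ft/s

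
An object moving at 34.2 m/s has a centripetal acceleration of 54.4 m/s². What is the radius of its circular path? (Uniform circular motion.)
r = v²/a_c = 34.2²/54.4 = 21.5 m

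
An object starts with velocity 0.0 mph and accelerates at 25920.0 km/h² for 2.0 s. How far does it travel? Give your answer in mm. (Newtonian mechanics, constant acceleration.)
d = v₀t + ½at² (with unit conversion) = 4000.0 mm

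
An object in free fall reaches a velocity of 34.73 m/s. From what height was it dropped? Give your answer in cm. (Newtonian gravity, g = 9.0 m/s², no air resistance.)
h = v²/(2g) (with unit conversion) = 6701.0 cm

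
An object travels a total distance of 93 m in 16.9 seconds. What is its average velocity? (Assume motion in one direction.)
v_avg = Δd / Δt = 93 / 16.9 = 5.5 m/s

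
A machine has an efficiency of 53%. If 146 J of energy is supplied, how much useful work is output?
W_out = η × W_in = 0.53 × 146 = 77.38 J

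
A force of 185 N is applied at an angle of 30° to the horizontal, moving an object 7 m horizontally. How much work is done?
W = Fd cosθ = 185×7×cos(30°) = 1121.5 J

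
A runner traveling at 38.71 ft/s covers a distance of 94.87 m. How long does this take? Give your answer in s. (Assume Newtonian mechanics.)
t = d/v (with unit conversion) = 8.041 s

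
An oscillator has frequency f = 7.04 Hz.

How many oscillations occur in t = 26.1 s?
n = f×t = 7.04×26.1 = 183.7 oscillations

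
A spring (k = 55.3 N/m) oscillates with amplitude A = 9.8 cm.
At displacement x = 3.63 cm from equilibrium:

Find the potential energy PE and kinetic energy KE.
E_total = ½kA² = ½×55.3×(0.098)² = 0.2656 J
PE = ½kx² = ½×55.3×(0.0363)² = 0.03643 J
KE = E_total − PE = 0.2291 J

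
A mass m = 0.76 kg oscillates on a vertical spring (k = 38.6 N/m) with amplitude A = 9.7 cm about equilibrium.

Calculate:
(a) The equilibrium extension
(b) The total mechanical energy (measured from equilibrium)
x_eq = mg/k = 0.76×9.81/38.6 = 0.1932 m = 19.32 cm
E = ½kA² = ½×38.6×(0.097)² = 0.1816 J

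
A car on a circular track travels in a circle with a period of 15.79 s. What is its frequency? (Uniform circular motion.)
f = 1/T = 1/15.79 = 0.0633 Hz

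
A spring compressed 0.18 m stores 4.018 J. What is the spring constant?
PE = ½kx² → k = 2PE/x² = 2×4.018/0.18² = 248.0 N/m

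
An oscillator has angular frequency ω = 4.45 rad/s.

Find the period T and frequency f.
T = 2π/ω = 2π/4.45 = 1.412 s; f = ω/2π = 0.7082 Hz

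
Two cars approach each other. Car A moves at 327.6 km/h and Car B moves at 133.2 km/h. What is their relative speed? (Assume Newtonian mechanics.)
v_rel = v_A + v_B = 327.6 + 133.2 = 460.8 km/h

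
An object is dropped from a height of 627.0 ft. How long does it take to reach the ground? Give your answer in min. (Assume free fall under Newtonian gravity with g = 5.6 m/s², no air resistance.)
t = √(2h/g) (with unit conversion) = 0.1377 min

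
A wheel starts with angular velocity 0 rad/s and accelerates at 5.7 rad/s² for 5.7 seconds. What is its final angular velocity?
ω = ω₀ + αt = 0 + 5.7 × 5.7 = 32.49 rad/s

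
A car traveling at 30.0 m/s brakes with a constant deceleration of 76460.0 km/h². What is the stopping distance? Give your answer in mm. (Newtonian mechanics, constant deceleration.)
d = v₀² / (2a) (with unit conversion) = 76280.0 mm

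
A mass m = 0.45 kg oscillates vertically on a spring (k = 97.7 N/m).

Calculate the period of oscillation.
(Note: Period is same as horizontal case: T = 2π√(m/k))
T = 2π√(m/k) = 2π√(0.45/97.7) = 0.4264 s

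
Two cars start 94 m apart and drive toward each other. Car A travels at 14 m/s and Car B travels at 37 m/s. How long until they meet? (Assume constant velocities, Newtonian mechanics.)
Combined speed: v_combined = 14 + 37 = 51 m/s
Time to meet: t = d/51 = 94/51 = 1.84 s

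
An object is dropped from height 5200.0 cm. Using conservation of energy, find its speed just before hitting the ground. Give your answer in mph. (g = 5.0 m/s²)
mgh = ½mv² → v = √(2gh) = √(2×5.0×52) = 22.8 m/s = 51.01 mph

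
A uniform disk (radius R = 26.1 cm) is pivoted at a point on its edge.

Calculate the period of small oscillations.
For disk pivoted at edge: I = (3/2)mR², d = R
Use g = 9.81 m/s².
I/m = (3/2)R² = 0.1022 m²; d = R = 0.261 m
T = 2π√((3/2)R²/(gR)) = 2π√(3R/(2g)) = 1.255 s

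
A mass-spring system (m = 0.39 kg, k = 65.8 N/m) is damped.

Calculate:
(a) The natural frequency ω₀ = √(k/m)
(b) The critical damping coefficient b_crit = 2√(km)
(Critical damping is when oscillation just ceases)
ω₀ = √(k/m) = √(65.8/0.39) = 12.99 rad/s
b_crit = 2√(km) = 2√(65.8×0.39) = 10.13 kg/s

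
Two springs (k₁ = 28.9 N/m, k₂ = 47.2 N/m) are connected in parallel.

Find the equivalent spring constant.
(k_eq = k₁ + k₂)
k_eq = k₁ + k₂ = 28.9 + 47.2 = 76.1 N/m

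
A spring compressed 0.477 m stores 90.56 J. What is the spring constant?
PE = ½kx² → k = 2PE/x² = 2×90.56/0.477² = 796.0 N/m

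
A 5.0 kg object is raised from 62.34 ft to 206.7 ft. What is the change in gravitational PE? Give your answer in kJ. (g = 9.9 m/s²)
ΔPE = mg(h₂ − h₁) = 5 kg × 9.9 m/s² × (63 − 19) m = 2178 J = 2.178 kJ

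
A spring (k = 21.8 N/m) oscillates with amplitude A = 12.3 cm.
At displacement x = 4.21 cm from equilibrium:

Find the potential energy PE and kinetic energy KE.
E_total = ½kA² = ½×21.8×(0.123)² = 0.1649 J
PE = ½kx² = ½×21.8×(0.0421)² = 0.01932 J
KE = E_total − PE = 0.1456 J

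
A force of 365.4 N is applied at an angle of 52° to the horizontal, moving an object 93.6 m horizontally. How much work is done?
W = Fd cosθ = 365.4×93.6×cos(52°) = 21057.0 J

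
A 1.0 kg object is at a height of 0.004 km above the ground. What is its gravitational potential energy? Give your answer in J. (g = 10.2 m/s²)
PE = mgh = 1 kg × 10.2 m/s² × 4 m = 40.8 J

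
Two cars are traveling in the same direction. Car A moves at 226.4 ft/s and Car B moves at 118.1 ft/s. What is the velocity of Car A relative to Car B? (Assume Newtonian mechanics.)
v_rel = v_A - v_B = 226.4 - 118.1 = 108.3 ft/s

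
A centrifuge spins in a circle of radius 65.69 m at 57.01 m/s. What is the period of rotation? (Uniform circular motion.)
T = 2πr/v = 2π×65.69/57.01 = 7.24 s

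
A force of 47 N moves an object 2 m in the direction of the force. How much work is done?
W = Fd = 47×2 = 94.0 J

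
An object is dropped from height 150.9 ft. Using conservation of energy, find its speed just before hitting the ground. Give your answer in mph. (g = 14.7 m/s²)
mgh = ½mv² → v = √(2gh) = √(2×14.7×45.99) = 36.77 m/s = 82.26 mph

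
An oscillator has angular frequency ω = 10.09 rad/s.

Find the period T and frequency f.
T = 2π/ω = 2π/10.09 = 0.6227 s; f = ω/2π = 1.606 Hz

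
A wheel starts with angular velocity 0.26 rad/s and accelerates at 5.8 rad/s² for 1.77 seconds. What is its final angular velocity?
ω = ω₀ + αt = 0.26 + 5.8 × 1.77 = 10.53 rad/s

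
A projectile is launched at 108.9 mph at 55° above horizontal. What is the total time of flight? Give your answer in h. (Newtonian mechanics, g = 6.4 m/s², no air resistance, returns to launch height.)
T = 2v₀sin(θ)/g (with unit conversion) = 0.003462 h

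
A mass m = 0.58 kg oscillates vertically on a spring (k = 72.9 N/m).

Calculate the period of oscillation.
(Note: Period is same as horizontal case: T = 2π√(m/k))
T = 2π√(m/k) = 2π√(0.58/72.9) = 0.5604 s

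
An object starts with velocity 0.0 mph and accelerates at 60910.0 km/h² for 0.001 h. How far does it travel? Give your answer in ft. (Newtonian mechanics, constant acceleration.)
d = v₀t + ½at² (with unit conversion) = 99.92 ft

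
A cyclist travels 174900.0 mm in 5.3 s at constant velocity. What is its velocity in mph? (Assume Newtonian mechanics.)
v = d/t (with unit conversion) = 73.82 mph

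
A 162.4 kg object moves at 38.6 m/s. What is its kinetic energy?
KE = ½mv² = ½×162.4×38.6² = 120984.8 J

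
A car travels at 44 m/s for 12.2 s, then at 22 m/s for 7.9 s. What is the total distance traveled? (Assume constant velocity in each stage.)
d₁ = v₁t₁ = 44 × 12.2 = 536.8 m
d₂ = v₂t₂ = 22 × 7.9 = 173.8 m
d_total = 536.8 + 173.8 = 710.6 m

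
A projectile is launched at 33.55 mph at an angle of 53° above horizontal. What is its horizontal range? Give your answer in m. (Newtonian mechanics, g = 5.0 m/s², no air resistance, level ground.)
R = v₀² sin(2θ) / g (with unit conversion) = 43.25 m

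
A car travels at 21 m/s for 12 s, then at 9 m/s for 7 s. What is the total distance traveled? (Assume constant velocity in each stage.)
d₁ = v₁t₁ = 21 × 12 = 252 m
d₂ = v₂t₂ = 9 × 7 = 63 m
d_total = 252 + 63 = 315 m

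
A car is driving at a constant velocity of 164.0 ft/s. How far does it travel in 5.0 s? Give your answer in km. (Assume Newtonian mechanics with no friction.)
d = vt (with unit conversion) = 0.2499 km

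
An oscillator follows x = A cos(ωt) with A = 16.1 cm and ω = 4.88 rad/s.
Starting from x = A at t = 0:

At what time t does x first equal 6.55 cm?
cos(ωt) = x/A = 6.55/16.1 = 0.4068
ωt = arccos(0.4068) = 1.152 rad
t = 1.152/4.88 = 0.236 s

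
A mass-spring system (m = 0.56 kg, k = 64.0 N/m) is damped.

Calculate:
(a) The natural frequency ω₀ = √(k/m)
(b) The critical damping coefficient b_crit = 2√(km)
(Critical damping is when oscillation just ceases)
ω₀ = √(k/m) = √(64.0/0.56) = 10.69 rad/s
b_crit = 2√(km) = 2√(64.0×0.56) = 11.97 kg/s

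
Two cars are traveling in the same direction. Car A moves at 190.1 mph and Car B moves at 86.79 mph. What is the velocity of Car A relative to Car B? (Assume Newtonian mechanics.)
v_rel = v_A - v_B = 190.1 - 86.79 = 103.3 mph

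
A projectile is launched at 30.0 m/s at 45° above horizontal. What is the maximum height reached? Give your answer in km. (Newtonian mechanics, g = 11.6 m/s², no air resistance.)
H = v₀²sin²(θ)/(2g) (with unit conversion) = 0.0194 km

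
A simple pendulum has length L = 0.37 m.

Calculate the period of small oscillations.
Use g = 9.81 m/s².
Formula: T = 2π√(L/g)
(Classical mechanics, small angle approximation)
T = 2π√(L/g) = 2π√(0.37/9.81) = 1.22 s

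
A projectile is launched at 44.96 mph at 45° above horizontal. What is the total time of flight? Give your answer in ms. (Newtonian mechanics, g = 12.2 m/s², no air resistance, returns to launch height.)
T = 2v₀sin(θ)/g (with unit conversion) = 2330.0 ms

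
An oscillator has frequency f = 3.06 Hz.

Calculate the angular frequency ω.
ω = 2πf = 2π×3.06 = 19.23 rad/s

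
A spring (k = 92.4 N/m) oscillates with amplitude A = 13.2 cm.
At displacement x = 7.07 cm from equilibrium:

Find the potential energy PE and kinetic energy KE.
E_total = ½kA² = ½×92.4×(0.132)² = 0.805 J
PE = ½kx² = ½×92.4×(0.0707)² = 0.2309 J
KE = E_total − PE = 0.5741 J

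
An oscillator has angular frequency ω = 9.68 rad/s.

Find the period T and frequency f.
T = 2π/ω = 2π/9.68 = 0.6491 s; f = ω/2π = 1.541 Hz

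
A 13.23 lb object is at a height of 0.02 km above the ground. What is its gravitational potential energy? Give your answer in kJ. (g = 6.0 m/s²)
PE = mgh = 6.001 kg × 6.0 m/s² × 20 m = 720.1 J = 0.7201 kJ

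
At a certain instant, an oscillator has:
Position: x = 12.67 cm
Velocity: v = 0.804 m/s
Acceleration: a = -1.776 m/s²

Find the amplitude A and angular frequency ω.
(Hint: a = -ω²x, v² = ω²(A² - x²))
a = −ω²x → ω = √(|a|/x) = √(1.776/0.1267) = 3.744 rad/s
v² = ω²(A² − x²) → A = √(x² + v²/ω²) = √(0.1267² + 0.804²/3.744²) = 0.2493 m = 24.93 cm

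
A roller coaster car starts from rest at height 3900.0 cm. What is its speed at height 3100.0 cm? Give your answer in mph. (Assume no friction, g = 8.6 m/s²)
mgh₁ = ½mv₂² + mgh₂ → v₂ = √(2g(h₁−h₂)) = √(2×8.6×(39−31)) = 11.73 m/s = 26.24 mph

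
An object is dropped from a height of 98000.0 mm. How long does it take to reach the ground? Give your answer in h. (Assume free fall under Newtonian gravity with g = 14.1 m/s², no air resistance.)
t = √(2h/g) (with unit conversion) = 0.001036 h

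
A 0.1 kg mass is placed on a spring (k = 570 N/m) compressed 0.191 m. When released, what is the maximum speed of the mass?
½kx² = ½mv² → v = x√(k/m) = 0.191×√(570/0.1) = 14.42 m/s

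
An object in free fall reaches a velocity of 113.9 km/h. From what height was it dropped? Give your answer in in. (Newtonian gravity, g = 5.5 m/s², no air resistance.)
h = v²/(2g) (with unit conversion) = 3583.0 in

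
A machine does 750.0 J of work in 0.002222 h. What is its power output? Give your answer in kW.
P = W/t = 750 J / 7.999 s = 93.76 W = 0.09376 kW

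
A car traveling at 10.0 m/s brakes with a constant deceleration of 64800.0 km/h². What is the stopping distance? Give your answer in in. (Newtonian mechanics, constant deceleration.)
d = v₀² / (2a) (with unit conversion) = 393.7 in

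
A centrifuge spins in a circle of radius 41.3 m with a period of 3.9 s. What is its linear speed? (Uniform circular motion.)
v = 2πr/T = 2π×41.3/3.9 = 66.54 m/s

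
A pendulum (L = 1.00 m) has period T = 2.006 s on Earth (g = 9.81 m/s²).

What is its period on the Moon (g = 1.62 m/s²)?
T = 2π√(L/g), so T_moon/T_earth = √(g_earth/g_moon)
T_moon = 2π√(1.0/1.62) = 4.937 s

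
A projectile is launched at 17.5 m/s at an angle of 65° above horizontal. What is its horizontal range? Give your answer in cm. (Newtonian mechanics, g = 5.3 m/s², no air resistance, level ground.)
R = v₀² sin(2θ) / g (with unit conversion) = 4426.0 cm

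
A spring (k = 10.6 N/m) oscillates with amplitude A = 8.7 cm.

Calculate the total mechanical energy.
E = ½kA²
E = ½kA² = ½×10.6×(0.087)² = 0.04012 J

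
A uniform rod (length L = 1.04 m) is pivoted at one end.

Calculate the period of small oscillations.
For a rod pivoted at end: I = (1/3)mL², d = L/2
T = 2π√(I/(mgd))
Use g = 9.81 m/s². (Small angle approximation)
I/m = (1/3)L² = 0.3605 m²; d = L/2 = 0.52 m
T = 2π√(I/(mgd)) = 2π√(0.3605/(9.81×0.52)) = 1.67 s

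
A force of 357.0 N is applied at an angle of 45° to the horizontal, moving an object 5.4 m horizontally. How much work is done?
W = Fd cosθ = 357.0×5.4×cos(45°) = 1363.2 J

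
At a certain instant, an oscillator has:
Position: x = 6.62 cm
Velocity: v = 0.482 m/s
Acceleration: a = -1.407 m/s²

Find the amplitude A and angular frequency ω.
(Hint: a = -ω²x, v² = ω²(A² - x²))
a = −ω²x → ω = √(|a|/x) = √(1.407/0.0662) = 4.61 rad/s
v² = ω²(A² − x²) → A = √(x² + v²/ω²) = √(0.0662² + 0.482²/4.61²) = 0.1237 m = 12.37 cm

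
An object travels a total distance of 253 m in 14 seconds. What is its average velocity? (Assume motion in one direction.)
v_avg = Δd / Δt = 253 / 14 = 18.07 m/s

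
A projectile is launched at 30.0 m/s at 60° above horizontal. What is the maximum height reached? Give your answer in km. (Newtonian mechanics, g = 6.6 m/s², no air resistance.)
H = v₀²sin²(θ)/(2g) (with unit conversion) = 0.05114 km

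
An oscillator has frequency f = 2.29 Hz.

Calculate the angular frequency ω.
ω = 2πf = 2π×2.29 = 14.39 rad/s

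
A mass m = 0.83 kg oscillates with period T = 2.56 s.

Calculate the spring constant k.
T = 2π√(m/k) → k = m(2π/T)² = 0.83×(2π/2.56)² = 5 N/m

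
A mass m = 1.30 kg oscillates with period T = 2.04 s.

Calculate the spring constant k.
T = 2π√(m/k) → k = m(2π/T)² = 1.3×(2π/2.04)² = 12.33 N/m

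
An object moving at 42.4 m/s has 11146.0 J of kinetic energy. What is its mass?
KE = ½mv² → m = 2KE/v² = 2×11146.0/42.4² = 12.4 kg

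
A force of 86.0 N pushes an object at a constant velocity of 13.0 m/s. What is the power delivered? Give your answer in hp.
P = Fv = 86 N × 13 m/s = 1118 W = 1.499 hp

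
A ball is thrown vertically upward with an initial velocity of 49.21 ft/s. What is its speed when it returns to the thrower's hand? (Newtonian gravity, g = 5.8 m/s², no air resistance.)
By conservation of energy, the ball returns at the same speed = 49.21 ft/s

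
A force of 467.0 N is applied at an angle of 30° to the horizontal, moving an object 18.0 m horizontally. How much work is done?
W = Fd cosθ = 467.0×18.0×cos(30°) = 7279.8 J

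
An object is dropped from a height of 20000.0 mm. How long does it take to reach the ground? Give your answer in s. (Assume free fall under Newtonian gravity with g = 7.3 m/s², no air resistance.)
t = √(2h/g) (with unit conversion) = 2.341 s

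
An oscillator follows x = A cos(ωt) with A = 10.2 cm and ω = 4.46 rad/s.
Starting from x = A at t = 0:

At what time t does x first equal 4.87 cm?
cos(ωt) = x/A = 4.87/10.2 = 0.4775
ωt = arccos(0.4775) = 1.073 rad
t = 1.073/4.46 = 0.2406 s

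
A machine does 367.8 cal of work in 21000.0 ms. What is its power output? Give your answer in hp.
P = W/t = 1539 J / 21 s = 73.28 W = 0.09827 hp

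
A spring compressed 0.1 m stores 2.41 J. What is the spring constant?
PE = ½kx² → k = 2PE/x² = 2×2.41/0.1² = 482.0 N/m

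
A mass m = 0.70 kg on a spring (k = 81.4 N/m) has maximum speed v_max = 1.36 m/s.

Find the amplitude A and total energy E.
½mv²_max = ½kA² → A = v_max√(m/k) = 1.36×√(0.7/81.4) = 0.1261 m = 12.61 cm
E = ½mv²_max = ½×0.7×1.36² = 0.6474 J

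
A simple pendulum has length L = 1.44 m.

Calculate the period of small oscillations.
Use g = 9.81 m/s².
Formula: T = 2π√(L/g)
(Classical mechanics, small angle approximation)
T = 2π√(L/g) = 2π√(1.44/9.81) = 2.407 s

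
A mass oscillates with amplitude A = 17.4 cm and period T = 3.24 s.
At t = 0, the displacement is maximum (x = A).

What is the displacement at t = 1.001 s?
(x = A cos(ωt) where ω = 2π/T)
ω = 2π/T = 2π/3.24 = 1.939 rad/s
x = A cos(ωt) = 17.4×cos(1.939×1.001) = -6.299 cm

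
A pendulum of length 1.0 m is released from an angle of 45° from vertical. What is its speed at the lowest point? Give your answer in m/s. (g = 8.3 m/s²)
h = L(1 − cosθ) = 1.0×(1 − cos45°) = 0.2929 m
v = √(2gh) = √(2×8.3×0.2929) = 2.205 m/s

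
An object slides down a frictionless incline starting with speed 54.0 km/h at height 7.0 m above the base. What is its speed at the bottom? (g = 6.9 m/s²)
½mv₀² + mgh = ½mv² → v = √(v₀² + 2gh) = √(15² + 2×6.9×7) = 17.93 m/s = 64.56 km/h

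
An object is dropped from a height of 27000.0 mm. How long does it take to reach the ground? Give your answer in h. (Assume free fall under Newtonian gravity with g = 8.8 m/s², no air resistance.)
t = √(2h/g) (with unit conversion) = 0.0006881 h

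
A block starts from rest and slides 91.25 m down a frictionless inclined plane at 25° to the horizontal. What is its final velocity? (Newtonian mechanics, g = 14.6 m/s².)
a = g sin(θ) = 14.6 × sin(25°) = 6.17 m/s²
v = √(2ad) = √(2 × 6.17 × 91.25) = 33.56 m/s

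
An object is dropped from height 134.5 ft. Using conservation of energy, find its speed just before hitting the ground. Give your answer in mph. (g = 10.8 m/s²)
mgh = ½mv² → v = √(2gh) = √(2×10.8×41) = 29.76 m/s = 66.57 mph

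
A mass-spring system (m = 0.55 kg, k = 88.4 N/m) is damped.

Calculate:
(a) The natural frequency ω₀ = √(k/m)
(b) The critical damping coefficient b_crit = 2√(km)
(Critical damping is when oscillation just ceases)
ω₀ = √(k/m) = √(88.4/0.55) = 12.68 rad/s
b_crit = 2√(km) = 2√(88.4×0.55) = 13.95 kg/s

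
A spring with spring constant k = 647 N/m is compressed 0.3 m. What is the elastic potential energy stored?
PE = ½kx² = ½×647×0.3² = 29.11 J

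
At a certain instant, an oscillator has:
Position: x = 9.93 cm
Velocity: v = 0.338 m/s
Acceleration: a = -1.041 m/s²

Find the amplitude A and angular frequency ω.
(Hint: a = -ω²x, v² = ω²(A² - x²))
a = −ω²x → ω = √(|a|/x) = √(1.041/0.0993) = 3.238 rad/s
v² = ω²(A² − x²) → A = √(x² + v²/ω²) = √(0.0993² + 0.338²/3.238²) = 0.1441 m = 14.41 cm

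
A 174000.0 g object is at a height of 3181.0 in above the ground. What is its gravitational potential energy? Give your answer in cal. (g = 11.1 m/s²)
PE = mgh = 174 kg × 11.1 m/s² × 80.8 m = 1.561e+05 J = 37300.0 cal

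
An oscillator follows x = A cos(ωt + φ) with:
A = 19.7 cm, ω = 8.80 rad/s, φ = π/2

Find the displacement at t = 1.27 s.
x = A cos(ωt + φ) = 19.7×cos(8.8×1.27 + π/2) = 19.38 cm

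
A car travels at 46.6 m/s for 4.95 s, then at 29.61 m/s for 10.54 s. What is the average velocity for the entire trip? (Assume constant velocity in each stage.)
d₁ = v₁t₁ = 46.6 × 4.95 = 230.67 m
d₂ = v₂t₂ = 29.61 × 10.54 = 312.089 m
d_total = 542.76 m, t_total = 15.49 s
v_avg = d_total/t_total = 542.76/15.49 = 35.04 m/s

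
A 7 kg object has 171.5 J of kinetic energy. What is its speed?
KE = ½mv² → v = √(2KE/m) = √(2×171.5/7) = 7.0 m/s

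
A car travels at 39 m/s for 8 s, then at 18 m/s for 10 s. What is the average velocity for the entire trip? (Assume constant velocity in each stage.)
d₁ = v₁t₁ = 39 × 8 = 312 m
d₂ = v₂t₂ = 18 × 10 = 180 m
d_total = 492 m, t_total = 18 s
v_avg = d_total/t_total = 492/18 = 27.33 m/s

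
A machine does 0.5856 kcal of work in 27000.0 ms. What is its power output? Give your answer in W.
P = W/t = 2450 J / 27 s = 90.75 W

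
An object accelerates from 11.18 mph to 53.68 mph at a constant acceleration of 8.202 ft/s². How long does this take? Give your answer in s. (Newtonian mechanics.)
t = (v - v₀)/a (with unit conversion) = 7.6 s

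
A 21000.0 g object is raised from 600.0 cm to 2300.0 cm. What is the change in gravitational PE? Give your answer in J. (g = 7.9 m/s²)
ΔPE = mg(h₂ − h₁) = 21 kg × 7.9 m/s² × (23 − 6) m = 2820 J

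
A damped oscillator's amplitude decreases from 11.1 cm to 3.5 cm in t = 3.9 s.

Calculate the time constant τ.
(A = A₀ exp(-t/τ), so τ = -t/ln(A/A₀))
A/A₀ = 3.5/11.1 = 0.3153; ln(A/A₀) = -1.154
τ = −t/ln(A/A₀) = −3.9/-1.154 = 3.379 s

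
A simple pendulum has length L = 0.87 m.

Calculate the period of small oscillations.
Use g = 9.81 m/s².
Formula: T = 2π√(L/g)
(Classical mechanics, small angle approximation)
T = 2π√(L/g) = 2π√(0.87/9.81) = 1.871 s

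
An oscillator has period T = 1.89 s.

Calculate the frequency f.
f = 1/T = 1/1.89 = 0.5291 Hz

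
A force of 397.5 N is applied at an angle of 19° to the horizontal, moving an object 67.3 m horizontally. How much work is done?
W = Fd cosθ = 397.5×67.3×cos(19°) = 25294.0 J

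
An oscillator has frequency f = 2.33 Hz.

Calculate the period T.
T = 1/f = 1/2.33 = 0.4292 s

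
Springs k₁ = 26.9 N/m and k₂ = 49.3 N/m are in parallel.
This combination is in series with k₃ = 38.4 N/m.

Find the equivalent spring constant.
k₁₂ = k₁ + k₂ = 76.2 N/m (parallel)
1/k_eq = 1/k₁₂ + 1/k₃ → k_eq = 25.53 N/m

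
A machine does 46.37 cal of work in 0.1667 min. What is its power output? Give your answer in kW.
P = W/t = 194 J / 10 s = 19.4 W = 0.0194 kW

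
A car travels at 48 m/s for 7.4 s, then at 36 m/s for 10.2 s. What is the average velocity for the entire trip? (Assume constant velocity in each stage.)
d₁ = v₁t₁ = 48 × 7.4 = 355.2 m
d₂ = v₂t₂ = 36 × 10.2 = 367.2 m
d_total = 722.4 m, t_total = 17.6 s
v_avg = d_total/t_total = 722.4/17.6 = 41.05 m/s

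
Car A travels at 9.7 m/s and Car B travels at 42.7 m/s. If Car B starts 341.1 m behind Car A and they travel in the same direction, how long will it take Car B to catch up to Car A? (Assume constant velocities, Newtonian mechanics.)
Relative speed: v_rel = 42.7 - 9.7 = 33 m/s
Time to catch: t = d₀/v_rel = 341.1/33 = 10.34 s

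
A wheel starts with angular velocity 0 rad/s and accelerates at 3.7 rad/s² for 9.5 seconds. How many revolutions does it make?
θ = ω₀t + ½αt² = 0×9.5 + ½×3.7×9.5² = 166.96 rad
Revolutions = θ/(2π) = 166.96/(2π) = 26.57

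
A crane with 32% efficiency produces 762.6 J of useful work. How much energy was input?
W_in = W_out/η = 762.6/0.32 = 2383.1 J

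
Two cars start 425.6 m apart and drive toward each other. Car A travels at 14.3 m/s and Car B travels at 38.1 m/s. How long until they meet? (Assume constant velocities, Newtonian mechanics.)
Combined speed: v_combined = 14.3 + 38.1 = 52.4 m/s
Time to meet: t = d/52.4 = 425.6/52.4 = 8.12 s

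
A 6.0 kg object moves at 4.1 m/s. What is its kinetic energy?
KE = ½mv² = ½×6.0×4.1² = 50.43 J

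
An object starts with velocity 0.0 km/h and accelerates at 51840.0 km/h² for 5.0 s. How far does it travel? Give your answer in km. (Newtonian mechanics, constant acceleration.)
d = v₀t + ½at² (with unit conversion) = 0.05 km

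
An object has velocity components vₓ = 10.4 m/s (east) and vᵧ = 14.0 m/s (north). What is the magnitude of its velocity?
|v| = √(vₓ² + vᵧ²) = √(10.4² + 14.0²) = √(304.16) = 17.44 m/s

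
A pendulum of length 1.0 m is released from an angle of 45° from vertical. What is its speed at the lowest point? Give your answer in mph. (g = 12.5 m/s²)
h = L(1 − cosθ) = 1.0×(1 − cos45°) = 0.2929 m
v = √(2gh) = √(2×12.5×0.2929) = 2.706 m/s = 6.053 mph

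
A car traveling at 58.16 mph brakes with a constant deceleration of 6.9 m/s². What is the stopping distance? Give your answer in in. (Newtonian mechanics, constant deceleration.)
d = v₀² / (2a) (with unit conversion) = 1929.0 in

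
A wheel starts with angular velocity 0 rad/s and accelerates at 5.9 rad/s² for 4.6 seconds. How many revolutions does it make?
θ = ω₀t + ½αt² = 0×4.6 + ½×5.9×4.6² = 62.42 rad
Revolutions = θ/(2π) = 62.42/(2π) = 9.93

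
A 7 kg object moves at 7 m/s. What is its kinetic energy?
KE = ½mv² = ½×7×7² = 171.5 J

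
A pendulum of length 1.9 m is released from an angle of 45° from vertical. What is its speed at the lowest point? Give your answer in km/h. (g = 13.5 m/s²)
h = L(1 − cosθ) = 1.9×(1 − cos45°) = 0.5565 m
v = √(2gh) = √(2×13.5×0.5565) = 3.876 m/s = 13.95 km/h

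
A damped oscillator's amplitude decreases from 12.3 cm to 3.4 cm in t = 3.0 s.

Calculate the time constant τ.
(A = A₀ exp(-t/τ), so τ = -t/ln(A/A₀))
A/A₀ = 3.4/12.3 = 0.2764; ln(A/A₀) = -1.286
τ = −t/ln(A/A₀) = −3.0/-1.286 = 2.333 s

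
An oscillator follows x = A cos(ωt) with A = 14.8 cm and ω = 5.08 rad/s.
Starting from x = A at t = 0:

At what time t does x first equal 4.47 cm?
cos(ωt) = x/A = 4.47/14.8 = 0.302
ωt = arccos(0.302) = 1.264 rad
t = 1.264/5.08 = 0.2488 s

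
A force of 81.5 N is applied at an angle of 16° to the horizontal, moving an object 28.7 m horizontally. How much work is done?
W = Fd cosθ = 81.5×28.7×cos(16°) = 2248.4 J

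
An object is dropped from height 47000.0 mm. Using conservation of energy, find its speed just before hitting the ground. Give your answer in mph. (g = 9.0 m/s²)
mgh = ½mv² → v = √(2gh) = √(2×9.0×47) = 29.09 m/s = 65.06 mph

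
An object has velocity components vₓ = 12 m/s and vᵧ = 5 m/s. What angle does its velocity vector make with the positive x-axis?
θ = arctan(vᵧ/vₓ) = arctan(5/12) = 22.62°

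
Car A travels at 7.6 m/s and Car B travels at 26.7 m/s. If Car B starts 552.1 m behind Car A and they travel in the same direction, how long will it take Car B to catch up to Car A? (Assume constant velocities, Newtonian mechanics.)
Relative speed: v_rel = 26.7 - 7.6 = 19.1 m/s
Time to catch: t = d₀/v_rel = 552.1/19.1 = 28.91 s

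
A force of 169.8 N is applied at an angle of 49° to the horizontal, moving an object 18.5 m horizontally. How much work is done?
W = Fd cosθ = 169.8×18.5×cos(49°) = 2060.9 J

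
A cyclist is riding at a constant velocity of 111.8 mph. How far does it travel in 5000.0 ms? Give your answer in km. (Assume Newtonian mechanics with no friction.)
d = vt (with unit conversion) = 0.2499 km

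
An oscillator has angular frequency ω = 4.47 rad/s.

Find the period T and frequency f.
T = 2π/ω = 2π/4.47 = 1.406 s; f = ω/2π = 0.7114 Hz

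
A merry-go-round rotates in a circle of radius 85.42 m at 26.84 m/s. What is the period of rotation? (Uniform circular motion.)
T = 2πr/v = 2π×85.42/26.84 = 20.0 s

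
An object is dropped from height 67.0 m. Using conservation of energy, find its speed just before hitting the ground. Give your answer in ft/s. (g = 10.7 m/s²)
mgh = ½mv² → v = √(2gh) = √(2×10.7×67) = 37.87 m/s = 124.2 ft/s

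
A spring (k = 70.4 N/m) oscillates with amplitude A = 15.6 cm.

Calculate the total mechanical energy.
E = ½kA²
E = ½kA² = ½×70.4×(0.156)² = 0.8566 J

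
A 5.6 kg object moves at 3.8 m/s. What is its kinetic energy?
KE = ½mv² = ½×5.6×3.8² = 40.432 J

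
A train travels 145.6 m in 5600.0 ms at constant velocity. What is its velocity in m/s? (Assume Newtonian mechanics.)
v = d/t (with unit conversion) = 26.0 m/s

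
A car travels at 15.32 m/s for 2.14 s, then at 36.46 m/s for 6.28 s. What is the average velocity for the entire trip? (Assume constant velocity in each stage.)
d₁ = v₁t₁ = 15.32 × 2.14 = 32.7848 m
d₂ = v₂t₂ = 36.46 × 6.28 = 228.969 m
d_total = 261.75 m, t_total = 8.42 s
v_avg = d_total/t_total = 261.75/8.42 = 31.09 m/s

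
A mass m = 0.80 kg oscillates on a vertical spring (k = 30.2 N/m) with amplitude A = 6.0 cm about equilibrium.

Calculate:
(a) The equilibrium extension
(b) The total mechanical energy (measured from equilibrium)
x_eq = mg/k = 0.8×9.81/30.2 = 0.2599 m = 25.99 cm
E = ½kA² = ½×30.2×(0.06)² = 0.05436 J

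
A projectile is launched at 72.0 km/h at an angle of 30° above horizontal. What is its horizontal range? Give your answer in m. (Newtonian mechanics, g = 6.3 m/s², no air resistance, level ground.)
R = v₀² sin(2θ) / g (with unit conversion) = 54.99 m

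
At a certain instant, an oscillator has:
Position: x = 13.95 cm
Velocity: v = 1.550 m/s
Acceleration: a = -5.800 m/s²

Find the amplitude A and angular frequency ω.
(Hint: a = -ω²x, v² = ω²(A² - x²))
a = −ω²x → ω = √(|a|/x) = √(5.8/0.1395) = 6.448 rad/s
v² = ω²(A² − x²) → A = √(x² + v²/ω²) = √(0.1395² + 1.55²/6.448²) = 0.2779 m = 27.79 cm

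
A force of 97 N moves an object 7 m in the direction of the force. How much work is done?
W = Fd = 97×7 = 679.0 J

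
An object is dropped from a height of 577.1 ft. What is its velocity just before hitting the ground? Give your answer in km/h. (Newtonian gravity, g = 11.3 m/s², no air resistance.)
v = √(2gh) (with unit conversion) = 227.0 km/h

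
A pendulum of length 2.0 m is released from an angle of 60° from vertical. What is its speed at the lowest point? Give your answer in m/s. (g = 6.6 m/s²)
h = L(1 − cosθ) = 2.0×(1 − cos60°) = 1 m
v = √(2gh) = √(2×6.6×1) = 3.633 m/s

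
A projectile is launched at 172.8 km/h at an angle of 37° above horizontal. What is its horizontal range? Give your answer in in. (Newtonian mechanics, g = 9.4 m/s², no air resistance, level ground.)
R = v₀² sin(2θ) / g (with unit conversion) = 9276.0 in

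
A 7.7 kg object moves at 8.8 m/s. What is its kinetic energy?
KE = ½mv² = ½×7.7×8.8² = 298.144 J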